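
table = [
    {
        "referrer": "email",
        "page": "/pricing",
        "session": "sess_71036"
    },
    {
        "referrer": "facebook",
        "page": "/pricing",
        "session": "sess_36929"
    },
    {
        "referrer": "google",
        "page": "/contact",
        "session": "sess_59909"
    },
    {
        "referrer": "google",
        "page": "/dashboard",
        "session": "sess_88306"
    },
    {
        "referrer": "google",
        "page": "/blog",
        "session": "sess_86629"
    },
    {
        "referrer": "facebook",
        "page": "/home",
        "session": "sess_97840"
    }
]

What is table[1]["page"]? "/pricing"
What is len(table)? 6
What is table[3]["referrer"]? "google"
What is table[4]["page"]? "/blog"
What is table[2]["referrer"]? "google"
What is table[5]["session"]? "sess_97840"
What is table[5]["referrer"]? "facebook"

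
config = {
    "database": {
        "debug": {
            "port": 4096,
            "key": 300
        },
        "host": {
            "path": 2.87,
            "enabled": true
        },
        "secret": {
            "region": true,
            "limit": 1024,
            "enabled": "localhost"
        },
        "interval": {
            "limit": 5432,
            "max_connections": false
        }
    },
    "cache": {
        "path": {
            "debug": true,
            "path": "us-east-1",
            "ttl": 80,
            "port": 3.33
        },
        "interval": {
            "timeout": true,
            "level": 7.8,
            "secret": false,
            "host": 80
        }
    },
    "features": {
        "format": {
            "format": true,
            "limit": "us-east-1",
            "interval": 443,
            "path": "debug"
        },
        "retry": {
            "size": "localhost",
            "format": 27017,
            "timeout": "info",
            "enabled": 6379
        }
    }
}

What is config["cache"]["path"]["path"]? "us-east-1"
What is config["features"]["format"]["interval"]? 443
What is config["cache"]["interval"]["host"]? 80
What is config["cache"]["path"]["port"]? 3.33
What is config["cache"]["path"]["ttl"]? 80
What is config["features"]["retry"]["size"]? "localhost"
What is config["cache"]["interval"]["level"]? 7.8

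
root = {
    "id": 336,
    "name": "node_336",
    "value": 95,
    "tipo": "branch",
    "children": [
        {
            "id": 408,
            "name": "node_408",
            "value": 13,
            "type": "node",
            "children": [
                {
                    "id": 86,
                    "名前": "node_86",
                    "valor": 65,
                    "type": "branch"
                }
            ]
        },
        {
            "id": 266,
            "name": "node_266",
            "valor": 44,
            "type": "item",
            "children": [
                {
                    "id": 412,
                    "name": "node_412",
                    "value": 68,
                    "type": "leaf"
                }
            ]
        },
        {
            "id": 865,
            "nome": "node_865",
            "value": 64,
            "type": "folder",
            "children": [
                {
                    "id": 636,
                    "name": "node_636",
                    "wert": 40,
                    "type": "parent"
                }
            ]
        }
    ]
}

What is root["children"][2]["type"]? "folder"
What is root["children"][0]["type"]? "node"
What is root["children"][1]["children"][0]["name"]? "node_412"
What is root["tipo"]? "branch"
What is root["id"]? 336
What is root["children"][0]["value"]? 13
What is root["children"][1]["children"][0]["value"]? 68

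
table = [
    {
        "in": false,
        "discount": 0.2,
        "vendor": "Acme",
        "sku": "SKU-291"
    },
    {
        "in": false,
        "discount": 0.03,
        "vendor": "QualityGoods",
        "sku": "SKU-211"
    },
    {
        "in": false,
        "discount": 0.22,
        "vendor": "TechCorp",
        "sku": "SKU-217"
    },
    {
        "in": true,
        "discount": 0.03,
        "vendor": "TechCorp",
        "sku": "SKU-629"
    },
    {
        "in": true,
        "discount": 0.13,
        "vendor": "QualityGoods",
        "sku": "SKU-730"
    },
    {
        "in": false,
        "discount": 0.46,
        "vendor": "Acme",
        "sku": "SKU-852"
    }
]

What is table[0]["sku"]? "SKU-291"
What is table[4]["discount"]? 0.13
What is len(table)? 6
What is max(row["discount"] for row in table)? 0.46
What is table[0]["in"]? False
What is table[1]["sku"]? "SKU-211"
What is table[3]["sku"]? "SKU-629"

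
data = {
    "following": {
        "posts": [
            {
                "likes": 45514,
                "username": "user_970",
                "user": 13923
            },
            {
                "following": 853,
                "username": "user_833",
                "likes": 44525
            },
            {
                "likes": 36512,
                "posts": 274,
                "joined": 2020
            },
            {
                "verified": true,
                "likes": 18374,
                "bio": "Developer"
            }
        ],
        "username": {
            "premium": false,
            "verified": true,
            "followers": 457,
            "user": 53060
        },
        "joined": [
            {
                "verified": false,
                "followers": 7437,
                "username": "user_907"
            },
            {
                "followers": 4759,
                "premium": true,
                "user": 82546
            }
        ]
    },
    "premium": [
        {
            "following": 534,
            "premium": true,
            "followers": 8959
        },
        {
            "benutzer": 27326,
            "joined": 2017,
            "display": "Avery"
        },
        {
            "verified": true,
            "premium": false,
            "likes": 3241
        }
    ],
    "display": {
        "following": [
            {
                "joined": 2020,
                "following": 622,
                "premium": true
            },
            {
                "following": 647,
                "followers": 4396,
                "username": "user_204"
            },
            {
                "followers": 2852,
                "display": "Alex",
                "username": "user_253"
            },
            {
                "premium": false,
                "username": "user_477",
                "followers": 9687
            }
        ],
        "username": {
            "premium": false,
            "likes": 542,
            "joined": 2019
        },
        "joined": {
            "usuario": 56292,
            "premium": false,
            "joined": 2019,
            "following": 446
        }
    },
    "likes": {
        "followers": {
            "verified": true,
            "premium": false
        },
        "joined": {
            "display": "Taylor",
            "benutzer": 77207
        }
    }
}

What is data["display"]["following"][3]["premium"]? False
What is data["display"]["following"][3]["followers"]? 9687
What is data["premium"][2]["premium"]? False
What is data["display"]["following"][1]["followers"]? 4396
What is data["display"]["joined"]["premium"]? False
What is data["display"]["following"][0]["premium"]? True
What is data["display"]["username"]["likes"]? 542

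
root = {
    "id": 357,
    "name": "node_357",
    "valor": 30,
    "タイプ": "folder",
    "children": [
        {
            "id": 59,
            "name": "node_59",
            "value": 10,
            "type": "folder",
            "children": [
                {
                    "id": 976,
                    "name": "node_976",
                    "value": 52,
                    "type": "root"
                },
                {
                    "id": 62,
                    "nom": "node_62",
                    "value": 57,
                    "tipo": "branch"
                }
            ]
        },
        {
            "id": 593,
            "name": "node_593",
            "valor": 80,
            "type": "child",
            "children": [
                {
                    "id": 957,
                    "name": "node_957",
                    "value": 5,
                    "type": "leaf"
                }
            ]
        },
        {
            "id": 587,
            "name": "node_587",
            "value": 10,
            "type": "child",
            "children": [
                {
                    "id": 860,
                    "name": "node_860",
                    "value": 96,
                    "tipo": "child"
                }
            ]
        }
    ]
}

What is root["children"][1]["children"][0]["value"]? 5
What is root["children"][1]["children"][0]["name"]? "node_957"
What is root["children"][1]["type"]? "child"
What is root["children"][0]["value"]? 10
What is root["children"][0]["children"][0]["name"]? "node_976"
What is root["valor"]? 30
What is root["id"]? 357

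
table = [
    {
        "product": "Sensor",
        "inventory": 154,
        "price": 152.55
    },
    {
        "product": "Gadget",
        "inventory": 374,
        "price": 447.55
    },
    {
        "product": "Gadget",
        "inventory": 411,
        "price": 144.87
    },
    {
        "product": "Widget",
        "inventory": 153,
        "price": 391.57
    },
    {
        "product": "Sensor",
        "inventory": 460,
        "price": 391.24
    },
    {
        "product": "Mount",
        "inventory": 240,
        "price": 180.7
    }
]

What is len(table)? 6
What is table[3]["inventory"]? 153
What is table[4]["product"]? "Sensor"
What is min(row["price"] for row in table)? 144.87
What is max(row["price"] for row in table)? 447.55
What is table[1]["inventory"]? 374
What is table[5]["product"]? "Mount"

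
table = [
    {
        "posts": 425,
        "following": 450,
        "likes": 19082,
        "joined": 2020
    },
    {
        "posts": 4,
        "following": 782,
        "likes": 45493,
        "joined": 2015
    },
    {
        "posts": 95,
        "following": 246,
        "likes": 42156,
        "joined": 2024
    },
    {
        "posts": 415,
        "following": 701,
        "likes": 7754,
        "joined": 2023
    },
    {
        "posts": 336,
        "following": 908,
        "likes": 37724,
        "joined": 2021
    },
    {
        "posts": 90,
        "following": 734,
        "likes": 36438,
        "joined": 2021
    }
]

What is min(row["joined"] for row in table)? 2015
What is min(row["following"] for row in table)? 246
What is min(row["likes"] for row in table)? 7754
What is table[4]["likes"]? 37724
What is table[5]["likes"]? 36438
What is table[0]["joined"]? 2020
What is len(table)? 6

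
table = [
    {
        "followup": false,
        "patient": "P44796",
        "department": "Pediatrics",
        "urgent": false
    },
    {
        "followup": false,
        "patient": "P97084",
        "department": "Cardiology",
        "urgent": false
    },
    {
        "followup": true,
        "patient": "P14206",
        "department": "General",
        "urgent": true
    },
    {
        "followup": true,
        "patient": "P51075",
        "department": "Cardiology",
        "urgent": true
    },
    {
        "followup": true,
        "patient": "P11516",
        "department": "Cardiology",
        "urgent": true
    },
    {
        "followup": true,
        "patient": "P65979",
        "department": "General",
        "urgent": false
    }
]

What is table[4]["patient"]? "P11516"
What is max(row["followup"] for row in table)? True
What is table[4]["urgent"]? True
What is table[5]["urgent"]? False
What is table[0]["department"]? "Pediatrics"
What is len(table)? 6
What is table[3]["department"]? "Cardiology"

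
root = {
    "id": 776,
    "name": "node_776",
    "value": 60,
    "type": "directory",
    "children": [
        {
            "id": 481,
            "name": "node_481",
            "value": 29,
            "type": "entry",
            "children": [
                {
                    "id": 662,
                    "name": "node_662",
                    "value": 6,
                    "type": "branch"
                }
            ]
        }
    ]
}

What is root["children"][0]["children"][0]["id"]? 662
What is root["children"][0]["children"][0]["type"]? "branch"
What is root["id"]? 776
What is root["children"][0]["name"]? "node_481"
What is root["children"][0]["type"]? "entry"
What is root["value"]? 60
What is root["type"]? "directory"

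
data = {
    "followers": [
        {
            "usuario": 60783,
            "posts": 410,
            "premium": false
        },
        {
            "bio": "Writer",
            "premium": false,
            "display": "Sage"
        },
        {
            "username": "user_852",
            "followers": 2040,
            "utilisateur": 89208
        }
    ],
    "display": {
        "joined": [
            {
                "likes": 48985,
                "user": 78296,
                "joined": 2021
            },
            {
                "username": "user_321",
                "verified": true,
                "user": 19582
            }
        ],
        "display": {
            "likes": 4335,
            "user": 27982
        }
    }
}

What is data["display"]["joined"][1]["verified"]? True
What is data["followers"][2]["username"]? "user_852"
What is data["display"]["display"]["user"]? 27982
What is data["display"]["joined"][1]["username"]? "user_321"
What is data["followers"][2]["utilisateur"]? 89208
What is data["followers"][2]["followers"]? 2040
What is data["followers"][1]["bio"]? "Writer"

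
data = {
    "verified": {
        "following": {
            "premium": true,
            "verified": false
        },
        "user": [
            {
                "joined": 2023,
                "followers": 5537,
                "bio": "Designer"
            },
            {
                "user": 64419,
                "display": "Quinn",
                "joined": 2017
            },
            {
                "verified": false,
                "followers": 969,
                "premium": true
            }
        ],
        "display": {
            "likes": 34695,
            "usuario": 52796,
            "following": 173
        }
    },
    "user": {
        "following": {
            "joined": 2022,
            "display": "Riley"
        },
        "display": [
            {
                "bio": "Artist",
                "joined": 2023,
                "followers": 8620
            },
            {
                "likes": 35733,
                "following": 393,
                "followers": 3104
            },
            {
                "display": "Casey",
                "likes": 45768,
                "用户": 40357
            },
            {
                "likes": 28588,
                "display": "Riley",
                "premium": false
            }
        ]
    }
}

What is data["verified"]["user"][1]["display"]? "Quinn"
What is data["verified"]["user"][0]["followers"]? 5537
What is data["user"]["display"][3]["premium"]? False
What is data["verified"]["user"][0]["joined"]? 2023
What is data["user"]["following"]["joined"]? 2022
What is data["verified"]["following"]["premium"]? True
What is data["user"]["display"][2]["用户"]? 40357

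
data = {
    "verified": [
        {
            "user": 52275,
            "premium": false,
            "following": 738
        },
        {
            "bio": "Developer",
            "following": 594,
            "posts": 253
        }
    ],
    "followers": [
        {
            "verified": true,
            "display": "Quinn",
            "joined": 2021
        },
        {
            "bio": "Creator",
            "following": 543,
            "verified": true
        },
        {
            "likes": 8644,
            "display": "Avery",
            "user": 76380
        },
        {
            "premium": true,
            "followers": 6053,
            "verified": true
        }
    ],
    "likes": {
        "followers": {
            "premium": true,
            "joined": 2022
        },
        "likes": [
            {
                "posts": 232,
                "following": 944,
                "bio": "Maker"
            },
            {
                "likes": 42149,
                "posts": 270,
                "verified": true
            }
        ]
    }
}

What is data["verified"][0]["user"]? 52275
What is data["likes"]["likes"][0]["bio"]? "Maker"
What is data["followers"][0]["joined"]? 2021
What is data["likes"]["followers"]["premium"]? True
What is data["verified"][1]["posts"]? 253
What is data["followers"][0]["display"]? "Quinn"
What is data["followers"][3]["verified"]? True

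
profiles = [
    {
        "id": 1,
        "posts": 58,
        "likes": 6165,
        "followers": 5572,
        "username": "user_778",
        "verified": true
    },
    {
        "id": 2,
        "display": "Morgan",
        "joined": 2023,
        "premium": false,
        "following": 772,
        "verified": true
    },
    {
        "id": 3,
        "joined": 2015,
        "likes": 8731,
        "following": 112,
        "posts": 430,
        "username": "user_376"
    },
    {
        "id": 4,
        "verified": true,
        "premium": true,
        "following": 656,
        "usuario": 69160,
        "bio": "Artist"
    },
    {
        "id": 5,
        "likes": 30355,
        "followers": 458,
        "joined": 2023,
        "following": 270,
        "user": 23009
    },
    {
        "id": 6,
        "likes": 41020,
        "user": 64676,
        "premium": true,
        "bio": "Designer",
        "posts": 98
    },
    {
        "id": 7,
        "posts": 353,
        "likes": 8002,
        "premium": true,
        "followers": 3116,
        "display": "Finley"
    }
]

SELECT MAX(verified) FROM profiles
True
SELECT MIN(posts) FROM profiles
58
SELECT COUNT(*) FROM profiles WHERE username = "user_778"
1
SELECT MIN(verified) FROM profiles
True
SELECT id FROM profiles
[1, 2, 3, 4, 5, 6, 7]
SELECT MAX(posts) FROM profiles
430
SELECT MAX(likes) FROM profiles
41020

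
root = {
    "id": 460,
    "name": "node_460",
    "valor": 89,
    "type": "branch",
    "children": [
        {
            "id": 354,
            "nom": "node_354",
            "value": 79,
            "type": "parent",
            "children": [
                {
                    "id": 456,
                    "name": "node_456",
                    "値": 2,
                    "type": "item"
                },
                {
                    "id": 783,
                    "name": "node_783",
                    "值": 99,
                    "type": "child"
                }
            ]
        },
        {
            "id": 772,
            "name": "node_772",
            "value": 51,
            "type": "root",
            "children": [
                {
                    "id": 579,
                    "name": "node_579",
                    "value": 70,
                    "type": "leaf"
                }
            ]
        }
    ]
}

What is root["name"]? "node_460"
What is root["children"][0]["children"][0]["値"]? 2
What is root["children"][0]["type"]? "parent"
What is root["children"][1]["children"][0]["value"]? 70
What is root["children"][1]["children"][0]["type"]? "leaf"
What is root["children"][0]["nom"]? "node_354"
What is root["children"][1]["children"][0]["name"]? "node_579"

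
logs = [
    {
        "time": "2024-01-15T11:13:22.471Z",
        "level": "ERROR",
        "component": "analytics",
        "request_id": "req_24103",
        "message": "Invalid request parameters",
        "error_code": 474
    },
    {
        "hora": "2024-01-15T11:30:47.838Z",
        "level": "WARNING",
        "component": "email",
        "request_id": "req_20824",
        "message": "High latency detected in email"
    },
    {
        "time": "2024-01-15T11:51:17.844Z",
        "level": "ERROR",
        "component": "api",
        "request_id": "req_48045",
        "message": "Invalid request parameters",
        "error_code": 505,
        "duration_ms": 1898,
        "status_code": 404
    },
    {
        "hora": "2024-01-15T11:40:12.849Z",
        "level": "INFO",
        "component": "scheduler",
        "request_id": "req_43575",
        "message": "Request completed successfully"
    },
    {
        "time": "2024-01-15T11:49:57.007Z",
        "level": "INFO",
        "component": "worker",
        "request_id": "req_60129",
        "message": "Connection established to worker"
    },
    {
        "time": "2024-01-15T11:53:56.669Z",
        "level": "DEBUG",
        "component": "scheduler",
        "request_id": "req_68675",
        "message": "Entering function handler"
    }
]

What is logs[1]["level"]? "WARNING"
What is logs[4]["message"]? "Connection established to worker"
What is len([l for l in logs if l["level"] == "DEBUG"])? 1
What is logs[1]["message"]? "High latency detected in email"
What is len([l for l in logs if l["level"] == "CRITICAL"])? 0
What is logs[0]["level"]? "ERROR"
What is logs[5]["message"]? "Entering function handler"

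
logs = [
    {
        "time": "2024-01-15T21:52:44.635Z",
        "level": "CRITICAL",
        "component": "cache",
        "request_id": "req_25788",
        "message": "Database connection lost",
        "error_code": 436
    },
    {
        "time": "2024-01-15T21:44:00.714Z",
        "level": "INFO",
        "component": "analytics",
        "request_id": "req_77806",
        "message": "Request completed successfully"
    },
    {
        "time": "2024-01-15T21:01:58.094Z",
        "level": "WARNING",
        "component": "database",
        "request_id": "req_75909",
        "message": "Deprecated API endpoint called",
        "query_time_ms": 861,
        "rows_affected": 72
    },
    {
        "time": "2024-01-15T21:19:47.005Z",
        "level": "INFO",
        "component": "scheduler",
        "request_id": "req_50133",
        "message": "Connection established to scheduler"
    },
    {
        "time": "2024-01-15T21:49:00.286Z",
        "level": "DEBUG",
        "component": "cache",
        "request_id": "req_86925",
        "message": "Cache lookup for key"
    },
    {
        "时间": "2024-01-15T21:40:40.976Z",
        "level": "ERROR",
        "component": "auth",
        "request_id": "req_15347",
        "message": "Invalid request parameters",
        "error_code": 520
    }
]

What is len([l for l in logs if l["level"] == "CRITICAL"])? 1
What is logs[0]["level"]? "CRITICAL"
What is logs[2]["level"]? "WARNING"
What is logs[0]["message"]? "Database connection lost"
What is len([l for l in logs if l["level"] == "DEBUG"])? 1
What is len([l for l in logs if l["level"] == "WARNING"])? 1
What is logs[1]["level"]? "INFO"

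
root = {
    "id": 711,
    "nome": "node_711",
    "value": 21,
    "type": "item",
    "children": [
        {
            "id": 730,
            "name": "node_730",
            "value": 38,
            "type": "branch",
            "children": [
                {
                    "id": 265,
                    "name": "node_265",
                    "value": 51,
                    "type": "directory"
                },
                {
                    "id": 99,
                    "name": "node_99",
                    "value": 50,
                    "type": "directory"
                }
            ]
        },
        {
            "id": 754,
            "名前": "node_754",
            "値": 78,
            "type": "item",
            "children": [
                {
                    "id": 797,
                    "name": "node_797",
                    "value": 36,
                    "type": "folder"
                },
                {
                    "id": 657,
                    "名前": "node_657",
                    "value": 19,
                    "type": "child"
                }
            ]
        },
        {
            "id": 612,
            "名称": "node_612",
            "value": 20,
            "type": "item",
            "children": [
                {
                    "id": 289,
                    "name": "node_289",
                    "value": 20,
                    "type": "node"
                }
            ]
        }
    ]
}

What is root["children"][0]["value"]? 38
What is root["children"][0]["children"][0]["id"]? 265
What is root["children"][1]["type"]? "item"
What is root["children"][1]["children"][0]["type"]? "folder"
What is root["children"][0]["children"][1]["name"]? "node_99"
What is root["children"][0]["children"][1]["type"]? "directory"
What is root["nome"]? "node_711"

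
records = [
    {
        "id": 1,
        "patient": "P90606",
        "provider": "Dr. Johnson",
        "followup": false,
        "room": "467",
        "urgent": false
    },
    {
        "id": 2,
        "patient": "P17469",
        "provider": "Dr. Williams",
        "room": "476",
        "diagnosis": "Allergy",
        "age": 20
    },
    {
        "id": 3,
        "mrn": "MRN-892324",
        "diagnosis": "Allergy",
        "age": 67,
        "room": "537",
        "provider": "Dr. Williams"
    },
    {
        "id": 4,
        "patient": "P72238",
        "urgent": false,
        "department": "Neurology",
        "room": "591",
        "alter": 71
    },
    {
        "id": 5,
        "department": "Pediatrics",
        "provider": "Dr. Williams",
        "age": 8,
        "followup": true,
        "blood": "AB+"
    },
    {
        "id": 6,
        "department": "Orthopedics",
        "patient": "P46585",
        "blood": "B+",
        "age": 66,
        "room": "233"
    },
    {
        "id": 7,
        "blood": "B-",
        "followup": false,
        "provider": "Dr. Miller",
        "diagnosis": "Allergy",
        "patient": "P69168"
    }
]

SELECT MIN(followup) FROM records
False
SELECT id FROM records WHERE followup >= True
[5]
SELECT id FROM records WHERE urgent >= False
[1, 4]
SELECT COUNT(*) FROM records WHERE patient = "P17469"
1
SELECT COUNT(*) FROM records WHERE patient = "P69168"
1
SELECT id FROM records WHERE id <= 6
[1, 2, 3, 4, 5, 6]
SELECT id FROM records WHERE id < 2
[1]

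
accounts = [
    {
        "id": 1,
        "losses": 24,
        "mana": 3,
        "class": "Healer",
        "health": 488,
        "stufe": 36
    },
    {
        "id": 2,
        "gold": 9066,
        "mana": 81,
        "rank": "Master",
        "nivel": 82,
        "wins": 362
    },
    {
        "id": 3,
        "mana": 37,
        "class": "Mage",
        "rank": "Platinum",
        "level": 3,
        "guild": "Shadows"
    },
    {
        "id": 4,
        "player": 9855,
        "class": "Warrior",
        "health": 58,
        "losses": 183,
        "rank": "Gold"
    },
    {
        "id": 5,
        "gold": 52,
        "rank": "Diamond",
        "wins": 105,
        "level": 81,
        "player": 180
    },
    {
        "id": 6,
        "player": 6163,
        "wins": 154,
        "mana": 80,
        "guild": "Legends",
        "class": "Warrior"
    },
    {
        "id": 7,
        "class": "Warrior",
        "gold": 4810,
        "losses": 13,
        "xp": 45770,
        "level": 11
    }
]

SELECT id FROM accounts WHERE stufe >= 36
[1]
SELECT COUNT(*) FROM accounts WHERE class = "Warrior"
3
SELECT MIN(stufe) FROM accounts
36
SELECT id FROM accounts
[1, 2, 3, 4, 5, 6, 7]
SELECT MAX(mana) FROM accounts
81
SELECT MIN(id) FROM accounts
1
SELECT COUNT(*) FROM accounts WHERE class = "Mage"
1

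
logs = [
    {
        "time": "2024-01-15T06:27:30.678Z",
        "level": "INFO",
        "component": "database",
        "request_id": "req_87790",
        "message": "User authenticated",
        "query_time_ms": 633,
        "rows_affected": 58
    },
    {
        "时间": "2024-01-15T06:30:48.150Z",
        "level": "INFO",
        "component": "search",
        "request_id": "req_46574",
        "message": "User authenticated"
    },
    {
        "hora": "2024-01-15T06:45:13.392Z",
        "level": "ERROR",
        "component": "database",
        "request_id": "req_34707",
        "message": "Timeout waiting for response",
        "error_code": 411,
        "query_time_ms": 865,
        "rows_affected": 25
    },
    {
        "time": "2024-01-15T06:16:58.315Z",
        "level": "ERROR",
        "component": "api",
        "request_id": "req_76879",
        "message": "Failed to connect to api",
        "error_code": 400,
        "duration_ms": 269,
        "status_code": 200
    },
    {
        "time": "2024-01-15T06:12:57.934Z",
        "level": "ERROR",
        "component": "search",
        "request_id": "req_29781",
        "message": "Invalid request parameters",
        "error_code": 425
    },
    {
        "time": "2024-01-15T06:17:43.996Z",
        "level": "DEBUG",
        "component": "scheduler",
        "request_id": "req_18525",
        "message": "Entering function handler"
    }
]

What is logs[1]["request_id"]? "req_46574"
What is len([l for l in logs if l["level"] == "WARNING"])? 0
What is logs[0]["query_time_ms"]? 633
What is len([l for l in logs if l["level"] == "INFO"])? 2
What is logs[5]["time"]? "2024-01-15T06:17:43.996Z"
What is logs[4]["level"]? "ERROR"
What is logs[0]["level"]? "INFO"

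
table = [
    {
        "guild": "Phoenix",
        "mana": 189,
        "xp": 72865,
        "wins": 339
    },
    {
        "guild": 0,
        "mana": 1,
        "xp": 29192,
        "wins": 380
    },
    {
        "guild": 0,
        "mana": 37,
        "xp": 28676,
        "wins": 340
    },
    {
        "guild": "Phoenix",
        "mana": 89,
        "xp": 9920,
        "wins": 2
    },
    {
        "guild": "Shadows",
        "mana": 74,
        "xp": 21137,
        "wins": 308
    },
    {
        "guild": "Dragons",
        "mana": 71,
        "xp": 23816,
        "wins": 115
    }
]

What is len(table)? 6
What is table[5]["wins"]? 115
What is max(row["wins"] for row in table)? 380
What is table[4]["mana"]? 74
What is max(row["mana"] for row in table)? 189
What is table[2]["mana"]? 37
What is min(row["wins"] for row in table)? 2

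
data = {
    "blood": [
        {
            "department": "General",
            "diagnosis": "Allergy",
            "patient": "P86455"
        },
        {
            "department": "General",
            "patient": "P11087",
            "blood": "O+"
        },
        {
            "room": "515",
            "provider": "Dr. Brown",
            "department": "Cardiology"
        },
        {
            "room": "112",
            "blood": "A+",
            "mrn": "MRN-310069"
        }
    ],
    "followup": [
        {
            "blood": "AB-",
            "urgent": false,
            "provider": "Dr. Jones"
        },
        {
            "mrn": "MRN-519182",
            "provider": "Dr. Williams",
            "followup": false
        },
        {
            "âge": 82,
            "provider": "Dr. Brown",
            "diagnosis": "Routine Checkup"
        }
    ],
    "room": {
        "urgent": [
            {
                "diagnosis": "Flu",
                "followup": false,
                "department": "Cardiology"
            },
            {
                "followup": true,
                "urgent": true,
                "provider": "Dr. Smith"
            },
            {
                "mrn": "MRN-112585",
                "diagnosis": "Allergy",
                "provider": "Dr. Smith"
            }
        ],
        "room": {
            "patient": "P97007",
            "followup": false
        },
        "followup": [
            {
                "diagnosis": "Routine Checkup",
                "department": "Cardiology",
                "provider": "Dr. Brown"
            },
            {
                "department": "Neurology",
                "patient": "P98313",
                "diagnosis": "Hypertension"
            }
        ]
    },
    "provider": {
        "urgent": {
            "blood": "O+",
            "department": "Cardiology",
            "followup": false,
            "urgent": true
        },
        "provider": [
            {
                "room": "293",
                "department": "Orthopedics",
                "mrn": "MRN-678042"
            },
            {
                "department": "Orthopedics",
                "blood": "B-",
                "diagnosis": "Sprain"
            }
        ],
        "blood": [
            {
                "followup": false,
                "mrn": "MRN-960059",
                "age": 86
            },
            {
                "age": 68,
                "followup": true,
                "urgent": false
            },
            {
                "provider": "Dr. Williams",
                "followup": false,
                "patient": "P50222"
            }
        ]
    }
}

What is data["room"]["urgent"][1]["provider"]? "Dr. Smith"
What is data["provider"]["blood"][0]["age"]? 86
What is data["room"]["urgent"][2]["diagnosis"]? "Allergy"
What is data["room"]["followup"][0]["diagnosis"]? "Routine Checkup"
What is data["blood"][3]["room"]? "112"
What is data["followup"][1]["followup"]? False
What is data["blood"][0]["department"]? "General"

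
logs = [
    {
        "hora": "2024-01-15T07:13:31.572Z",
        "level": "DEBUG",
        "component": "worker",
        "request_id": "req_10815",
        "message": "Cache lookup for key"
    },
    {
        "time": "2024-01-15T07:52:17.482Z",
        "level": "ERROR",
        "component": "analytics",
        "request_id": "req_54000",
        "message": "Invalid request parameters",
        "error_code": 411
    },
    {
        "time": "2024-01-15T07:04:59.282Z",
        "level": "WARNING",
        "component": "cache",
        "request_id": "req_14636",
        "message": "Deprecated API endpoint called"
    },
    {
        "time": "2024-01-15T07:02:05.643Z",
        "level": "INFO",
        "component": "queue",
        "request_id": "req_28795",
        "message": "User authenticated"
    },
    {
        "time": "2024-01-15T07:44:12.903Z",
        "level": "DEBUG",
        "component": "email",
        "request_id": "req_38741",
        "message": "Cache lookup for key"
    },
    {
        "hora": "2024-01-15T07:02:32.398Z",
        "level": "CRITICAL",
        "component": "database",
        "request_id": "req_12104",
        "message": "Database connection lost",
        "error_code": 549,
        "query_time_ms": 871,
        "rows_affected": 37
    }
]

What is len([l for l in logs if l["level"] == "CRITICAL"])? 1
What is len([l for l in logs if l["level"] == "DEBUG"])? 2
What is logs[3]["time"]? "2024-01-15T07:02:05.643Z"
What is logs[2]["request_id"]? "req_14636"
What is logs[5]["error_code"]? 549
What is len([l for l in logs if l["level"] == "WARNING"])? 1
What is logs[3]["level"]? "INFO"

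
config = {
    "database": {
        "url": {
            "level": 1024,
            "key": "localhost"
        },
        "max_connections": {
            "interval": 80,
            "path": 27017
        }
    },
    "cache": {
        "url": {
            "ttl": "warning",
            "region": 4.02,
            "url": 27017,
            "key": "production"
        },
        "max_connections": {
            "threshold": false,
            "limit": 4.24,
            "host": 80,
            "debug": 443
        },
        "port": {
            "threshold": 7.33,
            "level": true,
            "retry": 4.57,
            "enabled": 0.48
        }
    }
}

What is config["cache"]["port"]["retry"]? 4.57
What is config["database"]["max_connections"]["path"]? 27017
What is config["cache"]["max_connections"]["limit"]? 4.24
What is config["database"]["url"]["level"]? 1024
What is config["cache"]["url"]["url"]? 27017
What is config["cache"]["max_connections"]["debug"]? 443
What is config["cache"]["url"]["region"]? 4.02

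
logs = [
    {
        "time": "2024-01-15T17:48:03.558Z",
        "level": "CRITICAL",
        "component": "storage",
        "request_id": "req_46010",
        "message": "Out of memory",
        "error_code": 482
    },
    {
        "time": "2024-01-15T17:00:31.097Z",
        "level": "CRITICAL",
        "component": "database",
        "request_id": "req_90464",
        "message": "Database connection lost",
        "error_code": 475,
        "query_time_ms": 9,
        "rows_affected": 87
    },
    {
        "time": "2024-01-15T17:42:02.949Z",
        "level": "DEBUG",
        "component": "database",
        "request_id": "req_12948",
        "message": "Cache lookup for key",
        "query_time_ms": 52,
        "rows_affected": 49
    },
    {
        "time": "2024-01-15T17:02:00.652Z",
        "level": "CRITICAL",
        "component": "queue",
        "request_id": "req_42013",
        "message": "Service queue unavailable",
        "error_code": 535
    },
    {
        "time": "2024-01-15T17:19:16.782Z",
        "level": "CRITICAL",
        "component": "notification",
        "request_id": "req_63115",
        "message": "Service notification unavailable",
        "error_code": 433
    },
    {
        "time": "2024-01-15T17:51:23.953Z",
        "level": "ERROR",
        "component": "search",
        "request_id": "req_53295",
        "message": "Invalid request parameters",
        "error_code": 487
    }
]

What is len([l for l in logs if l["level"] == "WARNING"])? 0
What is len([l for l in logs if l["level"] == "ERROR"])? 1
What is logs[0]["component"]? "storage"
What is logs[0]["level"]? "CRITICAL"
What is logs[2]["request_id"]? "req_12948"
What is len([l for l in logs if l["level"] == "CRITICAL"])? 4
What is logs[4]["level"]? "CRITICAL"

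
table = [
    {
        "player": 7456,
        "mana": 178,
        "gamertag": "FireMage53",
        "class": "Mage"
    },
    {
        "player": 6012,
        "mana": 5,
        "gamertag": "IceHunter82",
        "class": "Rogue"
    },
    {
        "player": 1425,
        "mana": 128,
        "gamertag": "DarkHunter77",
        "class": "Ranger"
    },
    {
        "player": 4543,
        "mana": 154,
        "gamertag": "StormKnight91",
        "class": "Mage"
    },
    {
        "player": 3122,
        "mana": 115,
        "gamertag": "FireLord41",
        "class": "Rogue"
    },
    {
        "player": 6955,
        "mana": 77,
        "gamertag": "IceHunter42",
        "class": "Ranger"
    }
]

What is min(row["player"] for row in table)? 1425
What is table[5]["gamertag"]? "IceHunter42"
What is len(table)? 6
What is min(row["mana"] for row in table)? 5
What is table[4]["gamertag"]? "FireLord41"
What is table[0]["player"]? 7456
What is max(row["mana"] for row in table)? 178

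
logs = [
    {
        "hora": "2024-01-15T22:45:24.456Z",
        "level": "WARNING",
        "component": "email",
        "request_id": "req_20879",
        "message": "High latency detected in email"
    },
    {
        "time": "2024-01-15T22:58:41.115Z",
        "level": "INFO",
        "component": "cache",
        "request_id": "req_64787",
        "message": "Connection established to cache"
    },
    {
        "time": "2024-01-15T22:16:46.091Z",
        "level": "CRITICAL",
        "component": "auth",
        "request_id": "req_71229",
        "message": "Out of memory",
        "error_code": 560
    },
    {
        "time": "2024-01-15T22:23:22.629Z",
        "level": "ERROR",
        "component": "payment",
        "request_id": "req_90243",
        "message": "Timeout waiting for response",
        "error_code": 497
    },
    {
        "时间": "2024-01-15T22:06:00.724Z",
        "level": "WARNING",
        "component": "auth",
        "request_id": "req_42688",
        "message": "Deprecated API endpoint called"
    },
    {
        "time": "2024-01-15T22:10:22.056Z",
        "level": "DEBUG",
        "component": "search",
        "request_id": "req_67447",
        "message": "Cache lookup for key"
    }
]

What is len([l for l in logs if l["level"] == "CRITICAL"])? 1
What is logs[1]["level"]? "INFO"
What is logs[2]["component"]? "auth"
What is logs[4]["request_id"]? "req_42688"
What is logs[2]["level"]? "CRITICAL"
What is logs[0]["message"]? "High latency detected in email"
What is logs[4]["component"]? "auth"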